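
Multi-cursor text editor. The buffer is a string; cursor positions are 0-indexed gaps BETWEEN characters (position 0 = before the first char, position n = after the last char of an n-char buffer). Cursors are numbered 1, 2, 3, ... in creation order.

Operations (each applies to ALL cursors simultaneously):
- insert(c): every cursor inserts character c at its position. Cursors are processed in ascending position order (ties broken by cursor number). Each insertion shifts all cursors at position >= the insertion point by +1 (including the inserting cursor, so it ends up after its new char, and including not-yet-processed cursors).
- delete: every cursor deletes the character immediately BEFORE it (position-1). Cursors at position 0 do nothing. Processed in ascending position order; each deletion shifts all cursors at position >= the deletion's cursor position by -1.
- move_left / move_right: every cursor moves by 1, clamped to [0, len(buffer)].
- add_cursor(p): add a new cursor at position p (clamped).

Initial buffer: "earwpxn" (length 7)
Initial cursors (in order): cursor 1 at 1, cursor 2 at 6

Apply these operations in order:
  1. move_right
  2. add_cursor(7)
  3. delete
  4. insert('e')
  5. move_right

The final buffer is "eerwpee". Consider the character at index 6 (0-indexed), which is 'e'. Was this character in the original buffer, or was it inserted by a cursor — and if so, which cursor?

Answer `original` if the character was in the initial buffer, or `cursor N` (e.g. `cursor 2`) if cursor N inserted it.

After op 1 (move_right): buffer="earwpxn" (len 7), cursors c1@2 c2@7, authorship .......
After op 2 (add_cursor(7)): buffer="earwpxn" (len 7), cursors c1@2 c2@7 c3@7, authorship .......
After op 3 (delete): buffer="erwp" (len 4), cursors c1@1 c2@4 c3@4, authorship ....
After op 4 (insert('e')): buffer="eerwpee" (len 7), cursors c1@2 c2@7 c3@7, authorship .1...23
After op 5 (move_right): buffer="eerwpee" (len 7), cursors c1@3 c2@7 c3@7, authorship .1...23
Authorship (.=original, N=cursor N): . 1 . . . 2 3
Index 6: author = 3

Answer: cursor 3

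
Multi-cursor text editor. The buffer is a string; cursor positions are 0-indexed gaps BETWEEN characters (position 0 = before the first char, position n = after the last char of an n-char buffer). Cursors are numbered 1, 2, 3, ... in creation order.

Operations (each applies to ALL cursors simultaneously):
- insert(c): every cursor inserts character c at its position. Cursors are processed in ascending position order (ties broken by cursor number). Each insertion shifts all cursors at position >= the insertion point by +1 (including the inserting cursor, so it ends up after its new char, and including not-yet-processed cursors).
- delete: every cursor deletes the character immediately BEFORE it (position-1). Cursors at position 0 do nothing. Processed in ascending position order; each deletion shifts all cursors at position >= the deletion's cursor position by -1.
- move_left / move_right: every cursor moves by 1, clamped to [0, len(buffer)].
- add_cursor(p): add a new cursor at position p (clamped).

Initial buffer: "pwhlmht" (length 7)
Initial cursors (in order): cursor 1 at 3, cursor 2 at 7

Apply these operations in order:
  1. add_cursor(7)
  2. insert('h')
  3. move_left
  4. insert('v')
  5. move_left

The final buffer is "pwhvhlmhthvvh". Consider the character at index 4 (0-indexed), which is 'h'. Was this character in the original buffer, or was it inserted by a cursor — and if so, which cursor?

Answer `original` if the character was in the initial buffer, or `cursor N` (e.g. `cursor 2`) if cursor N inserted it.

After op 1 (add_cursor(7)): buffer="pwhlmht" (len 7), cursors c1@3 c2@7 c3@7, authorship .......
After op 2 (insert('h')): buffer="pwhhlmhthh" (len 10), cursors c1@4 c2@10 c3@10, authorship ...1....23
After op 3 (move_left): buffer="pwhhlmhthh" (len 10), cursors c1@3 c2@9 c3@9, authorship ...1....23
After op 4 (insert('v')): buffer="pwhvhlmhthvvh" (len 13), cursors c1@4 c2@12 c3@12, authorship ...11....2233
After op 5 (move_left): buffer="pwhvhlmhthvvh" (len 13), cursors c1@3 c2@11 c3@11, authorship ...11....2233
Authorship (.=original, N=cursor N): . . . 1 1 . . . . 2 2 3 3
Index 4: author = 1

Answer: cursor 1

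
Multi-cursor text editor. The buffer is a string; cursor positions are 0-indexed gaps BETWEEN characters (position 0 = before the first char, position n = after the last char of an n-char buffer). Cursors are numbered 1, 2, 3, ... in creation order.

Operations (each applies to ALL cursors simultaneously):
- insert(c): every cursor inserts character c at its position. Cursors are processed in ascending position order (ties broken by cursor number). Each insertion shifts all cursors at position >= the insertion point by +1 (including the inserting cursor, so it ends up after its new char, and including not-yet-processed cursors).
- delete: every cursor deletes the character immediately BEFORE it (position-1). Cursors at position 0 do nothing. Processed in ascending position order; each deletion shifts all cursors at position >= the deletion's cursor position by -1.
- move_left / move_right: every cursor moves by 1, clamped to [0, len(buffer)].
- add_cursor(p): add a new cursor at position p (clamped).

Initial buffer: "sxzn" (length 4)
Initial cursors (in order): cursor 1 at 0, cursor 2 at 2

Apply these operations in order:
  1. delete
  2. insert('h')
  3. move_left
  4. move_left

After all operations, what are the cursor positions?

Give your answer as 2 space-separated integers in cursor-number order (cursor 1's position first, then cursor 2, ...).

Answer: 0 1

Derivation:
After op 1 (delete): buffer="szn" (len 3), cursors c1@0 c2@1, authorship ...
After op 2 (insert('h')): buffer="hshzn" (len 5), cursors c1@1 c2@3, authorship 1.2..
After op 3 (move_left): buffer="hshzn" (len 5), cursors c1@0 c2@2, authorship 1.2..
After op 4 (move_left): buffer="hshzn" (len 5), cursors c1@0 c2@1, authorship 1.2..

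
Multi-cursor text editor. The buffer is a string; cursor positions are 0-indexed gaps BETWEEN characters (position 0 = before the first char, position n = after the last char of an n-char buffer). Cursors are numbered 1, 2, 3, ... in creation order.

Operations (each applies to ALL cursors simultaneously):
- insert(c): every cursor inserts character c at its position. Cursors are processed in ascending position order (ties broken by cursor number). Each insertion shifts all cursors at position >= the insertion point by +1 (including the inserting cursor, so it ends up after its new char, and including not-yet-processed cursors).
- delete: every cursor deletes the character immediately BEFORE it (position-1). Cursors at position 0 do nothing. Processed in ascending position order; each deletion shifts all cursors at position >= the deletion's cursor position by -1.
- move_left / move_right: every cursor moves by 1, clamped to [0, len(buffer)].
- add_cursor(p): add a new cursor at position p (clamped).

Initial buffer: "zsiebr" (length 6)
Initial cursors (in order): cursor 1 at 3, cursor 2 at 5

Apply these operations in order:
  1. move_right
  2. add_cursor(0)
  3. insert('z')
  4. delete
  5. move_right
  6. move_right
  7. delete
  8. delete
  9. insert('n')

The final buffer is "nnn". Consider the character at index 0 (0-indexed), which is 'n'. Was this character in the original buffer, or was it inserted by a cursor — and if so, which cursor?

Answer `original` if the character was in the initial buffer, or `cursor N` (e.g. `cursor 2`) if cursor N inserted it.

Answer: cursor 1

Derivation:
After op 1 (move_right): buffer="zsiebr" (len 6), cursors c1@4 c2@6, authorship ......
After op 2 (add_cursor(0)): buffer="zsiebr" (len 6), cursors c3@0 c1@4 c2@6, authorship ......
After op 3 (insert('z')): buffer="zzsiezbrz" (len 9), cursors c3@1 c1@6 c2@9, authorship 3....1..2
After op 4 (delete): buffer="zsiebr" (len 6), cursors c3@0 c1@4 c2@6, authorship ......
After op 5 (move_right): buffer="zsiebr" (len 6), cursors c3@1 c1@5 c2@6, authorship ......
After op 6 (move_right): buffer="zsiebr" (len 6), cursors c3@2 c1@6 c2@6, authorship ......
After op 7 (delete): buffer="zie" (len 3), cursors c3@1 c1@3 c2@3, authorship ...
After op 8 (delete): buffer="" (len 0), cursors c1@0 c2@0 c3@0, authorship 
After op 9 (insert('n')): buffer="nnn" (len 3), cursors c1@3 c2@3 c3@3, authorship 123
Authorship (.=original, N=cursor N): 1 2 3
Index 0: author = 1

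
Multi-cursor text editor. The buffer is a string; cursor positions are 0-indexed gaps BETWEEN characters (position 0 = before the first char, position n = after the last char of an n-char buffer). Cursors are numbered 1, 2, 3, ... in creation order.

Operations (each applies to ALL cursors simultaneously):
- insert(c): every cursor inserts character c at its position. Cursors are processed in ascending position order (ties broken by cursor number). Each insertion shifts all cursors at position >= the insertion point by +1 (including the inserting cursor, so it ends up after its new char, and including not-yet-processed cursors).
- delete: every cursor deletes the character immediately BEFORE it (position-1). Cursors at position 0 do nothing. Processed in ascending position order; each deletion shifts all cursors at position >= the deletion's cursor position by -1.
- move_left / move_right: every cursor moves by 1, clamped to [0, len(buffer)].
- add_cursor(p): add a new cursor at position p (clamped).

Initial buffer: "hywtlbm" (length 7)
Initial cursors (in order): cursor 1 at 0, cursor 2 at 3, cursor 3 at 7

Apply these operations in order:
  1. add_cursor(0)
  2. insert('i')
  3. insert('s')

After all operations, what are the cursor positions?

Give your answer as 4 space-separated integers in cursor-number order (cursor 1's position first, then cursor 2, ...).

After op 1 (add_cursor(0)): buffer="hywtlbm" (len 7), cursors c1@0 c4@0 c2@3 c3@7, authorship .......
After op 2 (insert('i')): buffer="iihywitlbmi" (len 11), cursors c1@2 c4@2 c2@6 c3@11, authorship 14...2....3
After op 3 (insert('s')): buffer="iisshywistlbmis" (len 15), cursors c1@4 c4@4 c2@9 c3@15, authorship 1414...22....33

Answer: 4 9 15 4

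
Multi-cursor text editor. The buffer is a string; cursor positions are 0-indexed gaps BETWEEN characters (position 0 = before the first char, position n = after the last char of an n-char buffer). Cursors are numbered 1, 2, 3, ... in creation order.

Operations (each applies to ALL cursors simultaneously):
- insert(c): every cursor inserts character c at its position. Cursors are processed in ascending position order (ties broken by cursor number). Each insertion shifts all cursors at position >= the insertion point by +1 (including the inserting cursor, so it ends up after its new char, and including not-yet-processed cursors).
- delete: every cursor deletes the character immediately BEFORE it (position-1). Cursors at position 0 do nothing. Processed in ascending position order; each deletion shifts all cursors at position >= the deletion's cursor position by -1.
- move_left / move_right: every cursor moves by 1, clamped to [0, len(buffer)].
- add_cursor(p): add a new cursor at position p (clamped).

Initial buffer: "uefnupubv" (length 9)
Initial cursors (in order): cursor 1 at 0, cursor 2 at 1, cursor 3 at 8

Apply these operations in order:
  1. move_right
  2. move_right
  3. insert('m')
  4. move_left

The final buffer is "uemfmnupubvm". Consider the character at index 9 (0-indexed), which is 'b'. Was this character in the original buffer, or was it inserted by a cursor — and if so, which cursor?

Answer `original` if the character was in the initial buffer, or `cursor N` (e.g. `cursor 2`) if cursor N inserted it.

After op 1 (move_right): buffer="uefnupubv" (len 9), cursors c1@1 c2@2 c3@9, authorship .........
After op 2 (move_right): buffer="uefnupubv" (len 9), cursors c1@2 c2@3 c3@9, authorship .........
After op 3 (insert('m')): buffer="uemfmnupubvm" (len 12), cursors c1@3 c2@5 c3@12, authorship ..1.2......3
After op 4 (move_left): buffer="uemfmnupubvm" (len 12), cursors c1@2 c2@4 c3@11, authorship ..1.2......3
Authorship (.=original, N=cursor N): . . 1 . 2 . . . . . . 3
Index 9: author = original

Answer: original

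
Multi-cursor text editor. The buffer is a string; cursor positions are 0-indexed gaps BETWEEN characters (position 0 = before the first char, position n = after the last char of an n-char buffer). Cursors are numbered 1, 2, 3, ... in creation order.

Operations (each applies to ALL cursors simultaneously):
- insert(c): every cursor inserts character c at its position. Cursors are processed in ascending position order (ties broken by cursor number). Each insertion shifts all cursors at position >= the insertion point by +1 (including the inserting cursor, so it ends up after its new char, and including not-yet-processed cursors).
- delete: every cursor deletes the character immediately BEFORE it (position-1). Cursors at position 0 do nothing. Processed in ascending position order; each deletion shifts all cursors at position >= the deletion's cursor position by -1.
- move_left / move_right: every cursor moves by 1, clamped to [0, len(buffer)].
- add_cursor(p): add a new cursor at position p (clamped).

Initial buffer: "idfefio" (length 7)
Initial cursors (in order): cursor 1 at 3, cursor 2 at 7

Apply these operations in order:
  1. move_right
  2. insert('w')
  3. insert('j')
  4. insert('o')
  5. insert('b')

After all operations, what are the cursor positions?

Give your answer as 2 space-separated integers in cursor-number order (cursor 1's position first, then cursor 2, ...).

Answer: 8 15

Derivation:
After op 1 (move_right): buffer="idfefio" (len 7), cursors c1@4 c2@7, authorship .......
After op 2 (insert('w')): buffer="idfewfiow" (len 9), cursors c1@5 c2@9, authorship ....1...2
After op 3 (insert('j')): buffer="idfewjfiowj" (len 11), cursors c1@6 c2@11, authorship ....11...22
After op 4 (insert('o')): buffer="idfewjofiowjo" (len 13), cursors c1@7 c2@13, authorship ....111...222
After op 5 (insert('b')): buffer="idfewjobfiowjob" (len 15), cursors c1@8 c2@15, authorship ....1111...2222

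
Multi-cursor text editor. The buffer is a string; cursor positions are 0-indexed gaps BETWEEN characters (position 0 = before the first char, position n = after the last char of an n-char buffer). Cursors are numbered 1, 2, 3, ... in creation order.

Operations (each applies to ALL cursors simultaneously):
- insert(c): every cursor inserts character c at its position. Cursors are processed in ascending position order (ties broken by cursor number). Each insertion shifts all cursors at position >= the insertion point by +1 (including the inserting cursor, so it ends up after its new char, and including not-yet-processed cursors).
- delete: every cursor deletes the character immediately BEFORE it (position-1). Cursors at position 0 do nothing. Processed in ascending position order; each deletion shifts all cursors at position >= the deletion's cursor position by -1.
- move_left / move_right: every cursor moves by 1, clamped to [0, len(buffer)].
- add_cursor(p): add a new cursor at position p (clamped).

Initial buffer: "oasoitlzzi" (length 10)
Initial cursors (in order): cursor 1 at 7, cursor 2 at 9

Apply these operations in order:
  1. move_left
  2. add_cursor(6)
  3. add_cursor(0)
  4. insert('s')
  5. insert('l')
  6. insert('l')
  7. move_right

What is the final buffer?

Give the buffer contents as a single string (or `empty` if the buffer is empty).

After op 1 (move_left): buffer="oasoitlzzi" (len 10), cursors c1@6 c2@8, authorship ..........
After op 2 (add_cursor(6)): buffer="oasoitlzzi" (len 10), cursors c1@6 c3@6 c2@8, authorship ..........
After op 3 (add_cursor(0)): buffer="oasoitlzzi" (len 10), cursors c4@0 c1@6 c3@6 c2@8, authorship ..........
After op 4 (insert('s')): buffer="soasoitsslzszi" (len 14), cursors c4@1 c1@9 c3@9 c2@12, authorship 4......13..2..
After op 5 (insert('l')): buffer="sloasoitsslllzslzi" (len 18), cursors c4@2 c1@12 c3@12 c2@16, authorship 44......1313..22..
After op 6 (insert('l')): buffer="slloasoitsslllllzsllzi" (len 22), cursors c4@3 c1@15 c3@15 c2@20, authorship 444......131313..222..
After op 7 (move_right): buffer="slloasoitsslllllzsllzi" (len 22), cursors c4@4 c1@16 c3@16 c2@21, authorship 444......131313..222..

Answer: slloasoitsslllllzsllzi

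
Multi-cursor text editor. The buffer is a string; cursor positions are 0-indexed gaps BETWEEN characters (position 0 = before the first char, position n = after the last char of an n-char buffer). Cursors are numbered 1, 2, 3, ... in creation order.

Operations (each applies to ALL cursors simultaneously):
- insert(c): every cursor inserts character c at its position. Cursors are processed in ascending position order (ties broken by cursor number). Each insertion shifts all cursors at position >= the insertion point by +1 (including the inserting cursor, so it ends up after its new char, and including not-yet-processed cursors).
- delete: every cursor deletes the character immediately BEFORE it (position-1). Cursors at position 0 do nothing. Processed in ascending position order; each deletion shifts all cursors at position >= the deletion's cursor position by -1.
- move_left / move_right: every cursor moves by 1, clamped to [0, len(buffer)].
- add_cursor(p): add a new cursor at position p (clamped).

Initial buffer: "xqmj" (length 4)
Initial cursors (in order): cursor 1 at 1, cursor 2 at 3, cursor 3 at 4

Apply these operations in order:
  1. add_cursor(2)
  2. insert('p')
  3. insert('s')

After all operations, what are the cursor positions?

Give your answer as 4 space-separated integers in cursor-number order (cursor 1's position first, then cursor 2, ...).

Answer: 3 9 12 6

Derivation:
After op 1 (add_cursor(2)): buffer="xqmj" (len 4), cursors c1@1 c4@2 c2@3 c3@4, authorship ....
After op 2 (insert('p')): buffer="xpqpmpjp" (len 8), cursors c1@2 c4@4 c2@6 c3@8, authorship .1.4.2.3
After op 3 (insert('s')): buffer="xpsqpsmpsjps" (len 12), cursors c1@3 c4@6 c2@9 c3@12, authorship .11.44.22.33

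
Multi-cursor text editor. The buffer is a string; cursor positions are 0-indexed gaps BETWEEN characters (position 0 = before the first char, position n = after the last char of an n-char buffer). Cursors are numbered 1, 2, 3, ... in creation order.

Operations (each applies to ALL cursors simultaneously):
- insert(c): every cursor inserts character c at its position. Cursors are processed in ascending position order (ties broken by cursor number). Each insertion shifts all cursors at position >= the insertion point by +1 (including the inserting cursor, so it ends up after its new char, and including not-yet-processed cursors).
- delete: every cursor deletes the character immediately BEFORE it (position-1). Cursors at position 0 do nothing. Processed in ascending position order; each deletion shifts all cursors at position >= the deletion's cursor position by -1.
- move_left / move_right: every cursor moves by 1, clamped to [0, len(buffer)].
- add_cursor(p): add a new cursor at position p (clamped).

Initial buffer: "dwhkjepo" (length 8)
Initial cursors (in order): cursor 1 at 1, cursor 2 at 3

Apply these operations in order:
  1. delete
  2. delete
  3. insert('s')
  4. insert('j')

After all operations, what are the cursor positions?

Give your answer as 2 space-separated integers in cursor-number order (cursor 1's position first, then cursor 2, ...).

Answer: 4 4

Derivation:
After op 1 (delete): buffer="wkjepo" (len 6), cursors c1@0 c2@1, authorship ......
After op 2 (delete): buffer="kjepo" (len 5), cursors c1@0 c2@0, authorship .....
After op 3 (insert('s')): buffer="sskjepo" (len 7), cursors c1@2 c2@2, authorship 12.....
After op 4 (insert('j')): buffer="ssjjkjepo" (len 9), cursors c1@4 c2@4, authorship 1212.....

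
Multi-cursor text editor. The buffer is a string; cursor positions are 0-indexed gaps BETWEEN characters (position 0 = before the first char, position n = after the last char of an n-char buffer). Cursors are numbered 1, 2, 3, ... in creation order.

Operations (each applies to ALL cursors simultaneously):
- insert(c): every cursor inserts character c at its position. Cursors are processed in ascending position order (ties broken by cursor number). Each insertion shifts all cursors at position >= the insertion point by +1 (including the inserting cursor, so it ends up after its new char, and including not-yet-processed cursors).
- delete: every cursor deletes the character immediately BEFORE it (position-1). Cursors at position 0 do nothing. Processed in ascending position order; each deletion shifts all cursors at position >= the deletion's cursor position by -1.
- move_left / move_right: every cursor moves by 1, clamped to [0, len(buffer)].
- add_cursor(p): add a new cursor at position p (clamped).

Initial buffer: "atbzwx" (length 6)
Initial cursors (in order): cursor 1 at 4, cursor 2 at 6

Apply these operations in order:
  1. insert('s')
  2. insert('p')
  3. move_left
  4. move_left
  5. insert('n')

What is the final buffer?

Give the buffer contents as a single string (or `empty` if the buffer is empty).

After op 1 (insert('s')): buffer="atbzswxs" (len 8), cursors c1@5 c2@8, authorship ....1..2
After op 2 (insert('p')): buffer="atbzspwxsp" (len 10), cursors c1@6 c2@10, authorship ....11..22
After op 3 (move_left): buffer="atbzspwxsp" (len 10), cursors c1@5 c2@9, authorship ....11..22
After op 4 (move_left): buffer="atbzspwxsp" (len 10), cursors c1@4 c2@8, authorship ....11..22
After op 5 (insert('n')): buffer="atbznspwxnsp" (len 12), cursors c1@5 c2@10, authorship ....111..222

Answer: atbznspwxnsp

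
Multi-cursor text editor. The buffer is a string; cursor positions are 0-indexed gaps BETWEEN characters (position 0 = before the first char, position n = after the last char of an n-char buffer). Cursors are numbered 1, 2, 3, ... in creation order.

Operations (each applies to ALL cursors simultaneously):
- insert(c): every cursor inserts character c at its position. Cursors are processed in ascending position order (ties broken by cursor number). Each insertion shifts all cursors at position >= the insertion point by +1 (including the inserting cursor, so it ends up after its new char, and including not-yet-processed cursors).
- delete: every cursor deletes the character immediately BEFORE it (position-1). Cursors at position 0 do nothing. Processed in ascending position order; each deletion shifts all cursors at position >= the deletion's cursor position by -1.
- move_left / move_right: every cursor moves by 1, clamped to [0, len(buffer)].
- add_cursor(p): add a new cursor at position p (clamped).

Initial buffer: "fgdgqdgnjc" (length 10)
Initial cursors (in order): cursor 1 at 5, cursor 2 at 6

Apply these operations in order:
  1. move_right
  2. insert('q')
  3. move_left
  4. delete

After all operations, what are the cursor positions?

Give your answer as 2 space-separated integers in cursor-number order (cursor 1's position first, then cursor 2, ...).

After op 1 (move_right): buffer="fgdgqdgnjc" (len 10), cursors c1@6 c2@7, authorship ..........
After op 2 (insert('q')): buffer="fgdgqdqgqnjc" (len 12), cursors c1@7 c2@9, authorship ......1.2...
After op 3 (move_left): buffer="fgdgqdqgqnjc" (len 12), cursors c1@6 c2@8, authorship ......1.2...
After op 4 (delete): buffer="fgdgqqqnjc" (len 10), cursors c1@5 c2@6, authorship .....12...

Answer: 5 6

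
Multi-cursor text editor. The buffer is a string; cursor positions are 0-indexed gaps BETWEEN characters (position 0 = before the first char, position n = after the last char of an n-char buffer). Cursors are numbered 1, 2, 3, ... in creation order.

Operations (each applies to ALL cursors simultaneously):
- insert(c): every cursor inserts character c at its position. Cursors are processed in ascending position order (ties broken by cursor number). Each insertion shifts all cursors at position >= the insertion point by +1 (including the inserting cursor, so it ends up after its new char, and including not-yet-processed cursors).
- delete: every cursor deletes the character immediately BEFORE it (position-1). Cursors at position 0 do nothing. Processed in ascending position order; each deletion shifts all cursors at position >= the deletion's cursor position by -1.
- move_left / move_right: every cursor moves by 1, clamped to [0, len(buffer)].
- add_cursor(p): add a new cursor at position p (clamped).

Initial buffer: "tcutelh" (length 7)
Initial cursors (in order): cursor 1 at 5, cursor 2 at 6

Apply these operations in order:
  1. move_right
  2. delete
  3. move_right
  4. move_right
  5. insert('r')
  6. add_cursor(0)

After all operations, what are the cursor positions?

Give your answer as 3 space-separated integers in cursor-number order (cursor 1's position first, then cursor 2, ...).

After op 1 (move_right): buffer="tcutelh" (len 7), cursors c1@6 c2@7, authorship .......
After op 2 (delete): buffer="tcute" (len 5), cursors c1@5 c2@5, authorship .....
After op 3 (move_right): buffer="tcute" (len 5), cursors c1@5 c2@5, authorship .....
After op 4 (move_right): buffer="tcute" (len 5), cursors c1@5 c2@5, authorship .....
After op 5 (insert('r')): buffer="tcuterr" (len 7), cursors c1@7 c2@7, authorship .....12
After op 6 (add_cursor(0)): buffer="tcuterr" (len 7), cursors c3@0 c1@7 c2@7, authorship .....12

Answer: 7 7 0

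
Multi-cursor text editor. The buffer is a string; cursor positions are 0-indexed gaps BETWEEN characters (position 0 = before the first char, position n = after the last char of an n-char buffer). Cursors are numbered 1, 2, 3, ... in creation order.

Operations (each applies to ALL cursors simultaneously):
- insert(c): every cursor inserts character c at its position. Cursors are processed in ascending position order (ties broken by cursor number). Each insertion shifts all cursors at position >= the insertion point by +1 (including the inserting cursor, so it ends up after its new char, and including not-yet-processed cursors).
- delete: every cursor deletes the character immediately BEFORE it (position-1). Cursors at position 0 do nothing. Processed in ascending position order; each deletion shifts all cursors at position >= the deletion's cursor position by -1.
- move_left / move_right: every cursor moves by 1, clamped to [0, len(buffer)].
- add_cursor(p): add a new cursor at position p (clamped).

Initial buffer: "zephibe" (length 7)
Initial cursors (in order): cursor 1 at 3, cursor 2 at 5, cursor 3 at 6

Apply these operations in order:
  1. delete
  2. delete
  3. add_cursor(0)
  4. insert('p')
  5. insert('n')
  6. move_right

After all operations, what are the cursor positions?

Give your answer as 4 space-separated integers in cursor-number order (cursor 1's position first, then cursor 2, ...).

Answer: 9 9 9 9

Derivation:
After op 1 (delete): buffer="zehe" (len 4), cursors c1@2 c2@3 c3@3, authorship ....
After op 2 (delete): buffer="e" (len 1), cursors c1@0 c2@0 c3@0, authorship .
After op 3 (add_cursor(0)): buffer="e" (len 1), cursors c1@0 c2@0 c3@0 c4@0, authorship .
After op 4 (insert('p')): buffer="ppppe" (len 5), cursors c1@4 c2@4 c3@4 c4@4, authorship 1234.
After op 5 (insert('n')): buffer="ppppnnnne" (len 9), cursors c1@8 c2@8 c3@8 c4@8, authorship 12341234.
After op 6 (move_right): buffer="ppppnnnne" (len 9), cursors c1@9 c2@9 c3@9 c4@9, authorship 12341234.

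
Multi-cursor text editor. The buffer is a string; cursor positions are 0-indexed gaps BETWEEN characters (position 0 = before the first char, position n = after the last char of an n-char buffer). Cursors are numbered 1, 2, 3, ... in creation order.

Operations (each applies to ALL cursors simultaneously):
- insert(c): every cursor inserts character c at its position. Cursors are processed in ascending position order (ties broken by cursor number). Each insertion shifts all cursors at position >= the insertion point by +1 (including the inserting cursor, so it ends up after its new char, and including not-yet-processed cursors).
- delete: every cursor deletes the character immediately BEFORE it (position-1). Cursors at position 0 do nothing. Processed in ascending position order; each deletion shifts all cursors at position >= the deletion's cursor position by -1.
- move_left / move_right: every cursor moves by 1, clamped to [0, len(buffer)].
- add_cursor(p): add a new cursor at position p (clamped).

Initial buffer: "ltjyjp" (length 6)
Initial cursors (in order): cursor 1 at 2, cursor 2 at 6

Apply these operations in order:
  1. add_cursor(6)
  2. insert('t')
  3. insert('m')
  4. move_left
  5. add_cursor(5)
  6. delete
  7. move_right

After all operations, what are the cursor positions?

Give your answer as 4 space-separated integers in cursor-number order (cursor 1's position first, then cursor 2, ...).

Answer: 3 8 8 4

Derivation:
After op 1 (add_cursor(6)): buffer="ltjyjp" (len 6), cursors c1@2 c2@6 c3@6, authorship ......
After op 2 (insert('t')): buffer="lttjyjptt" (len 9), cursors c1@3 c2@9 c3@9, authorship ..1....23
After op 3 (insert('m')): buffer="lttmjyjpttmm" (len 12), cursors c1@4 c2@12 c3@12, authorship ..11....2323
After op 4 (move_left): buffer="lttmjyjpttmm" (len 12), cursors c1@3 c2@11 c3@11, authorship ..11....2323
After op 5 (add_cursor(5)): buffer="lttmjyjpttmm" (len 12), cursors c1@3 c4@5 c2@11 c3@11, authorship ..11....2323
After op 6 (delete): buffer="ltmyjptm" (len 8), cursors c1@2 c4@3 c2@7 c3@7, authorship ..1...23
After op 7 (move_right): buffer="ltmyjptm" (len 8), cursors c1@3 c4@4 c2@8 c3@8, authorship ..1...23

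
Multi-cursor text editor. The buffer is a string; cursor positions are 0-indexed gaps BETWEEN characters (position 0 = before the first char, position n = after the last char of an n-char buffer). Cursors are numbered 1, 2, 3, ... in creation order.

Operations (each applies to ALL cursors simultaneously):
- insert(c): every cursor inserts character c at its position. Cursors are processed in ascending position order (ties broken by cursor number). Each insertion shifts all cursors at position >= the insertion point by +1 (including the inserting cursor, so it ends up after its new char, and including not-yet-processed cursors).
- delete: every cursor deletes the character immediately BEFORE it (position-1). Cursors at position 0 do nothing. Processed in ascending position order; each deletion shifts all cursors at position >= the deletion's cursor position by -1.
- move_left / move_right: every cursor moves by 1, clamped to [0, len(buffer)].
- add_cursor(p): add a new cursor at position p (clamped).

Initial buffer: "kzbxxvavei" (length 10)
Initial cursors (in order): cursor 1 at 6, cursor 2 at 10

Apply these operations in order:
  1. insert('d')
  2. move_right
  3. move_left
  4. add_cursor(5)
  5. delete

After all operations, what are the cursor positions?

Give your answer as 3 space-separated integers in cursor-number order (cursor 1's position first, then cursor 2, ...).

After op 1 (insert('d')): buffer="kzbxxvdaveid" (len 12), cursors c1@7 c2@12, authorship ......1....2
After op 2 (move_right): buffer="kzbxxvdaveid" (len 12), cursors c1@8 c2@12, authorship ......1....2
After op 3 (move_left): buffer="kzbxxvdaveid" (len 12), cursors c1@7 c2@11, authorship ......1....2
After op 4 (add_cursor(5)): buffer="kzbxxvdaveid" (len 12), cursors c3@5 c1@7 c2@11, authorship ......1....2
After op 5 (delete): buffer="kzbxvaved" (len 9), cursors c3@4 c1@5 c2@8, authorship ........2

Answer: 5 8 4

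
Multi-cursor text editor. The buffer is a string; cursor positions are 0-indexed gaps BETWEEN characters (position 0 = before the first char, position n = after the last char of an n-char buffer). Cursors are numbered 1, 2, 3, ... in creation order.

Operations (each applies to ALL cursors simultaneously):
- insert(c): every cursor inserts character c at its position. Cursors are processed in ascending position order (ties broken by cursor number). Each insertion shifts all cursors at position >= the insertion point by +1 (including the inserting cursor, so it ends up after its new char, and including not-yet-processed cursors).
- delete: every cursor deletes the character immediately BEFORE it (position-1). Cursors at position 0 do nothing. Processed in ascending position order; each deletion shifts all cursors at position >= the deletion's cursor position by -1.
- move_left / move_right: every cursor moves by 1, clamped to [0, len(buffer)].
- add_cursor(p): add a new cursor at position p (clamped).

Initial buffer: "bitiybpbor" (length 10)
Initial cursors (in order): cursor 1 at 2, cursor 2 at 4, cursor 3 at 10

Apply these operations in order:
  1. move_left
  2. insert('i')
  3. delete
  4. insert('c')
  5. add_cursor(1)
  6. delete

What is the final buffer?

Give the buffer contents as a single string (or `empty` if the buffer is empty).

After op 1 (move_left): buffer="bitiybpbor" (len 10), cursors c1@1 c2@3 c3@9, authorship ..........
After op 2 (insert('i')): buffer="biitiiybpboir" (len 13), cursors c1@2 c2@5 c3@12, authorship .1..2......3.
After op 3 (delete): buffer="bitiybpbor" (len 10), cursors c1@1 c2@3 c3@9, authorship ..........
After op 4 (insert('c')): buffer="bcitciybpbocr" (len 13), cursors c1@2 c2@5 c3@12, authorship .1..2......3.
After op 5 (add_cursor(1)): buffer="bcitciybpbocr" (len 13), cursors c4@1 c1@2 c2@5 c3@12, authorship .1..2......3.
After op 6 (delete): buffer="itiybpbor" (len 9), cursors c1@0 c4@0 c2@2 c3@8, authorship .........

Answer: itiybpbor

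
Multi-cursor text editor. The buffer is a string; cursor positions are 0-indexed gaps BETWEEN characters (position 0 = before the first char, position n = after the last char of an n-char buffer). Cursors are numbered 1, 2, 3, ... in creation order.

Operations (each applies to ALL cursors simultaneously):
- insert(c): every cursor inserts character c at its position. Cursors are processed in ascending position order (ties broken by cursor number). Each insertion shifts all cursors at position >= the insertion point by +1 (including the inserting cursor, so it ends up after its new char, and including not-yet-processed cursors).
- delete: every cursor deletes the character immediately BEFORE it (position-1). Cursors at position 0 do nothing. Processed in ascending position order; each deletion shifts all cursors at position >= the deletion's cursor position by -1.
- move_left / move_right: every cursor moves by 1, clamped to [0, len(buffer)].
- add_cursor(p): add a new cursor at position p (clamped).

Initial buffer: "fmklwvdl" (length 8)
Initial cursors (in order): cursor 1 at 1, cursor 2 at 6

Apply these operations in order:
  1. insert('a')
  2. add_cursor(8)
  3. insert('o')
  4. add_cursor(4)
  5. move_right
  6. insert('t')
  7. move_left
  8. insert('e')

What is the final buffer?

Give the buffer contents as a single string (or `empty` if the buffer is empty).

After op 1 (insert('a')): buffer="famklwvadl" (len 10), cursors c1@2 c2@8, authorship .1.....2..
After op 2 (add_cursor(8)): buffer="famklwvadl" (len 10), cursors c1@2 c2@8 c3@8, authorship .1.....2..
After op 3 (insert('o')): buffer="faomklwvaoodl" (len 13), cursors c1@3 c2@11 c3@11, authorship .11.....223..
After op 4 (add_cursor(4)): buffer="faomklwvaoodl" (len 13), cursors c1@3 c4@4 c2@11 c3@11, authorship .11.....223..
After op 5 (move_right): buffer="faomklwvaoodl" (len 13), cursors c1@4 c4@5 c2@12 c3@12, authorship .11.....223..
After op 6 (insert('t')): buffer="faomtktlwvaoodttl" (len 17), cursors c1@5 c4@7 c2@16 c3@16, authorship .11.1.4...223.23.
After op 7 (move_left): buffer="faomtktlwvaoodttl" (len 17), cursors c1@4 c4@6 c2@15 c3@15, authorship .11.1.4...223.23.
After op 8 (insert('e')): buffer="faometketlwvaoodteetl" (len 21), cursors c1@5 c4@8 c2@19 c3@19, authorship .11.11.44...223.2233.

Answer: faometketlwvaoodteetl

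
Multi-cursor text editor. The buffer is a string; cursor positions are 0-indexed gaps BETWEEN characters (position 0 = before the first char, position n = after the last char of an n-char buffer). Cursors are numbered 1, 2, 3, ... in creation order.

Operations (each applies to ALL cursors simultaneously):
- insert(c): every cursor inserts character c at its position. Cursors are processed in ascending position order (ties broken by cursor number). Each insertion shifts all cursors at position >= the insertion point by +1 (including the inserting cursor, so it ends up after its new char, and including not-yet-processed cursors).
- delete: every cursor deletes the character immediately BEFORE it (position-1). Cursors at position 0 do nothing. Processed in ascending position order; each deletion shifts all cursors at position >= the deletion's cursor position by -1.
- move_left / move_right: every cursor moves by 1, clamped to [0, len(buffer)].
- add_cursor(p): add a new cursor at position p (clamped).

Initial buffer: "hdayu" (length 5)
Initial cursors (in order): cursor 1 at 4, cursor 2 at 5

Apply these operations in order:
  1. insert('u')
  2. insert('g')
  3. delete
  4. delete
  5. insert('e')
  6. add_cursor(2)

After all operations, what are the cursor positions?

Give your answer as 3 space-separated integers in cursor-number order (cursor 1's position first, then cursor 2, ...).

Answer: 5 7 2

Derivation:
After op 1 (insert('u')): buffer="hdayuuu" (len 7), cursors c1@5 c2@7, authorship ....1.2
After op 2 (insert('g')): buffer="hdayuguug" (len 9), cursors c1@6 c2@9, authorship ....11.22
After op 3 (delete): buffer="hdayuuu" (len 7), cursors c1@5 c2@7, authorship ....1.2
After op 4 (delete): buffer="hdayu" (len 5), cursors c1@4 c2@5, authorship .....
After op 5 (insert('e')): buffer="hdayeue" (len 7), cursors c1@5 c2@7, authorship ....1.2
After op 6 (add_cursor(2)): buffer="hdayeue" (len 7), cursors c3@2 c1@5 c2@7, authorship ....1.2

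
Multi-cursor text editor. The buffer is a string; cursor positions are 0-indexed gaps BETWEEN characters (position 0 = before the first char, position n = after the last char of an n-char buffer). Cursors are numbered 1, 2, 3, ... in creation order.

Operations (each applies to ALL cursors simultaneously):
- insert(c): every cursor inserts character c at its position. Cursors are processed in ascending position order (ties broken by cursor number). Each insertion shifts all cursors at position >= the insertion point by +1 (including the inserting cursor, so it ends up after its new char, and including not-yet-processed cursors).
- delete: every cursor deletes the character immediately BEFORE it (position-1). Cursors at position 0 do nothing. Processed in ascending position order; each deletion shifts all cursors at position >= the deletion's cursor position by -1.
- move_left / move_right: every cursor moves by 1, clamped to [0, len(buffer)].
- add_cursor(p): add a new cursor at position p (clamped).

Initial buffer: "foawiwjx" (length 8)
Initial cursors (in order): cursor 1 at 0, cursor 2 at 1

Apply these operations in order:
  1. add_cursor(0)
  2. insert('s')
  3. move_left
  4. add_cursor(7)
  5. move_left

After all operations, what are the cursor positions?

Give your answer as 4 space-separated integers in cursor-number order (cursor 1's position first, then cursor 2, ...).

Answer: 0 2 0 6

Derivation:
After op 1 (add_cursor(0)): buffer="foawiwjx" (len 8), cursors c1@0 c3@0 c2@1, authorship ........
After op 2 (insert('s')): buffer="ssfsoawiwjx" (len 11), cursors c1@2 c3@2 c2@4, authorship 13.2.......
After op 3 (move_left): buffer="ssfsoawiwjx" (len 11), cursors c1@1 c3@1 c2@3, authorship 13.2.......
After op 4 (add_cursor(7)): buffer="ssfsoawiwjx" (len 11), cursors c1@1 c3@1 c2@3 c4@7, authorship 13.2.......
After op 5 (move_left): buffer="ssfsoawiwjx" (len 11), cursors c1@0 c3@0 c2@2 c4@6, authorship 13.2.......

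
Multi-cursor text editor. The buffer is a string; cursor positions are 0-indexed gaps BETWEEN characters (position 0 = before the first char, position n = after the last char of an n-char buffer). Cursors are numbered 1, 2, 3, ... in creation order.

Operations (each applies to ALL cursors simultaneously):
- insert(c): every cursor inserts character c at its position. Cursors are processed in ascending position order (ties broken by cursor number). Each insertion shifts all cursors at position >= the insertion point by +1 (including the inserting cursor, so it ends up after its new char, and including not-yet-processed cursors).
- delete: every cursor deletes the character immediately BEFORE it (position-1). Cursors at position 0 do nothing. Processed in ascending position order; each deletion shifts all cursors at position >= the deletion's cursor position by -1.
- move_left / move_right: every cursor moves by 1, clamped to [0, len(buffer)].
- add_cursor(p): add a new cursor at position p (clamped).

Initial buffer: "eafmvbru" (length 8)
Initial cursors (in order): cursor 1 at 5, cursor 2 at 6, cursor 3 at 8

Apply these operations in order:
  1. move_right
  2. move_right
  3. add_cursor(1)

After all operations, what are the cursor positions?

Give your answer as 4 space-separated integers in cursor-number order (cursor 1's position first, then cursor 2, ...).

After op 1 (move_right): buffer="eafmvbru" (len 8), cursors c1@6 c2@7 c3@8, authorship ........
After op 2 (move_right): buffer="eafmvbru" (len 8), cursors c1@7 c2@8 c3@8, authorship ........
After op 3 (add_cursor(1)): buffer="eafmvbru" (len 8), cursors c4@1 c1@7 c2@8 c3@8, authorship ........

Answer: 7 8 8 1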